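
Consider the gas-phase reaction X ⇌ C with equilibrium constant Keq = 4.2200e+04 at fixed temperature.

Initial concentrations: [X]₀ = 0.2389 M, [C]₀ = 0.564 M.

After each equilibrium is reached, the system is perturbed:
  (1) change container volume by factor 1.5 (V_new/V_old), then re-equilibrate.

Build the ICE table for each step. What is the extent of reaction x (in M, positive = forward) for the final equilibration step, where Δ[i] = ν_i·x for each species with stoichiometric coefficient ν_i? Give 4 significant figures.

x = 0 M

Q₀ = 2.361 vs Keq = 4.2200e+04 ⇒ Q<K, forward
Step 1:
                  X         C
  I          0.2389     0.564
  C         -0.2389    0.2389
  E       1.9026e-05    0.8029
  solve Keq expr → x = 0.2389; check Q = 4.2200e+04
Then change container volume by factor 1.5 (V_new/V_old).
Step 2:
                  X         C
  I       1.2684e-05    0.5353
  C               0         0
  E       1.2684e-05    0.5353
  solve Keq expr → x = 0; check Q = 4.2200e+04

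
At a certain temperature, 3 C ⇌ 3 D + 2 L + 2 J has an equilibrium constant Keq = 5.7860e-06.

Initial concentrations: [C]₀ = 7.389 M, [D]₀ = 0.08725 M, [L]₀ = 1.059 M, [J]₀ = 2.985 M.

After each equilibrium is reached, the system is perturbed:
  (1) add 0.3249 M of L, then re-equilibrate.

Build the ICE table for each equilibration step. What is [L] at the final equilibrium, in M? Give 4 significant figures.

Q₀ = 1.6452e-05 vs Keq = 5.7860e-06 ⇒ Q>K, reverse
Step 1:
                   C          D          L          J
  Initial      7.389    0.08725      1.059      2.985
  Change     0.02458   -0.02458   -0.01639   -0.01639
  Equil        7.414    0.06267      1.043      2.969
  solve Keq expr → x = -0.008194; check Q = 5.7860e-06
Then add 0.3249 M of L.
Step 2:
                   C          D          L          J
  Initial      7.414    0.06267      1.368      2.969
  Change     0.01005   -0.01005  -0.006697  -0.006697
  Equil        7.424    0.05262      1.361      2.962
  solve Keq expr → x = -0.003348; check Q = 5.7860e-06

[L]_eq = 1.361 M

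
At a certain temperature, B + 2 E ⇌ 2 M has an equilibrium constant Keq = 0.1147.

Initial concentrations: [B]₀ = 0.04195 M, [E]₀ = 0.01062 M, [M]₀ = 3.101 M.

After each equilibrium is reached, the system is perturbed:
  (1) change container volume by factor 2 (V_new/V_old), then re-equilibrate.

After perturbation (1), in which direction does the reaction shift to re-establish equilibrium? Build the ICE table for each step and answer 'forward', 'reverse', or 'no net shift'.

Direction: reverse

Q₀ = 2.0325e+06 vs Keq = 0.1147 ⇒ Q>K, reverse
Step 1:
                   B          E          M
  init       0.04195    0.01062      3.101
  Δ            1.133      2.266     -2.266
  eq           1.175      2.276     0.8355
  solve Keq expr → x = -1.133; check Q = 0.1147
Then change container volume by factor 2 (V_new/V_old).
Step 2:
                   B          E          M
  init        0.5874      1.138     0.4177
  Δ          0.04393    0.08786   -0.08786
  eq          0.6313      1.226     0.3299
  solve Keq expr → x = -0.04393; check Q = 0.1147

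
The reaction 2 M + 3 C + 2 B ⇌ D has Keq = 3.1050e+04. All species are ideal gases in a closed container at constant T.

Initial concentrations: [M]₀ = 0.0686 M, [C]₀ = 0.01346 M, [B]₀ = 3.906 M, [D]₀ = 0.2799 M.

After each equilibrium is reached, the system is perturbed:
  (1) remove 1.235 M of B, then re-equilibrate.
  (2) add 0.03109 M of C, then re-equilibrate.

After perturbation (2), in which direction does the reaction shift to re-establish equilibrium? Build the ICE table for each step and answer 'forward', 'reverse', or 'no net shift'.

Direction: forward

Q₀ = 1.5987e+06 vs Keq = 3.1050e+04 ⇒ Q>K, reverse
Step 1:
                    M           C           B           D
  I            0.0686     0.01346       3.906      0.2799
  C           0.01898     0.02847     0.01898   -0.009489
  E           0.08758     0.04193       3.925      0.2704
  solve Keq expr → x = -0.009489; check Q = 3.1050e+04
Then remove 1.235 M of B.
Step 2:
                    M           C           B           D
  I           0.08758     0.04193        2.69      0.2704
  C          0.006215    0.009323    0.006215   -0.003108
  E           0.09379     0.05125       2.696      0.2673
  solve Keq expr → x = -0.003108; check Q = 3.1050e+04
Then add 0.03109 M of C.
Step 3:
                    M           C           B           D
  I           0.09379     0.08234       2.696      0.2673
  C          -0.01575    -0.02362    -0.01575    0.007873
  E           0.07805     0.05872        2.68      0.2752
  solve Keq expr → x = 0.007873; check Q = 3.1050e+04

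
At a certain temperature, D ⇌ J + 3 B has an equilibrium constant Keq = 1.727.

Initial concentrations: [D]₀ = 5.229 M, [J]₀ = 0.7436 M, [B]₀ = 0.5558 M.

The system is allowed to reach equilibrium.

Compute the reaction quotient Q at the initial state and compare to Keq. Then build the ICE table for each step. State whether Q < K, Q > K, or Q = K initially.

Q₀ = 0.02442 vs Keq = 1.727 ⇒ Q<K, forward
Step 1:
                    D           J           B
  Initial       5.229      0.7436      0.5558
  Change      -0.4498      0.4498       1.349
  Equil         4.779       1.193       1.905
  solve Keq expr → x = 0.4498; check Q = 1.727

Q₀ = 0.02442; Q < K (proceeds forward)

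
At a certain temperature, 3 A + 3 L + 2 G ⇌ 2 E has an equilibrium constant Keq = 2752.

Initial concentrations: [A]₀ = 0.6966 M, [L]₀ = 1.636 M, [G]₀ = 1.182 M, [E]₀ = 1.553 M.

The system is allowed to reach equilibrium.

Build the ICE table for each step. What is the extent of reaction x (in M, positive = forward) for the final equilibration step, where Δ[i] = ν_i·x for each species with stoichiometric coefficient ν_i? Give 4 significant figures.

Q₀ = 1.166 vs Keq = 2752 ⇒ Q<K, forward
Step 1:
                    A           L           G           E
  init         0.6966       1.636       1.182       1.553
  Δ           -0.5752     -0.5752     -0.3835      0.3835
  eq           0.1214       1.061      0.7985       1.936
  solve Keq expr → x = 0.1917; check Q = 2752

x = 0.1917 M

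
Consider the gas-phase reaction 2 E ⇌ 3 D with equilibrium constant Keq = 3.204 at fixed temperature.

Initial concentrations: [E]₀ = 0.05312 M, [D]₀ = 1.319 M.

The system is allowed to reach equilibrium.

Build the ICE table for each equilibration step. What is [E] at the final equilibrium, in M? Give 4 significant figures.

[E]_eq = 0.3994 M

Q₀ = 813.2 vs Keq = 3.204 ⇒ Q>K, reverse
Step 1:
                   E          D
  I          0.05312      1.319
  C           0.3463    -0.5194
  E           0.3994     0.7996
  solve Keq expr → x = -0.1731; check Q = 3.204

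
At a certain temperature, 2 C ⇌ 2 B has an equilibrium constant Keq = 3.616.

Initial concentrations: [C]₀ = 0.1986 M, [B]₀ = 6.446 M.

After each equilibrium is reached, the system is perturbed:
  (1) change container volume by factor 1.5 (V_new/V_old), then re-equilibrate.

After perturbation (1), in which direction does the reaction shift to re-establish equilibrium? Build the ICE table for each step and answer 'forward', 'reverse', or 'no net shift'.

Q₀ = 1053 vs Keq = 3.616 ⇒ Q>K, reverse
Step 1:
                  C         B
  Initial    0.1986     6.446
  Change      2.091    -2.091
  Equil        2.29     4.355
  solve Keq expr → x = -1.046; check Q = 3.616
Then change container volume by factor 1.5 (V_new/V_old).
Step 2:
                  C         B
  Initial     1.527     2.903
  Change          0         0
  Equil       1.527     2.903
  solve Keq expr → x = 0; check Q = 3.616

Direction: no net shift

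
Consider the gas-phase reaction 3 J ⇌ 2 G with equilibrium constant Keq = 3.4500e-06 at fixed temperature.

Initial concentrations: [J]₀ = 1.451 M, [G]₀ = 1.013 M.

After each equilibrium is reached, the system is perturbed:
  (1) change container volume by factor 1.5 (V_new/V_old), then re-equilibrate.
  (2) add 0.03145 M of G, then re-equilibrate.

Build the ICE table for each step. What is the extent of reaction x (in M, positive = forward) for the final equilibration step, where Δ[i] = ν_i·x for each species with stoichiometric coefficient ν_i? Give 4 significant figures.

Q₀ = 0.3359 vs Keq = 3.4500e-06 ⇒ Q>K, reverse
Step 1:
                   J          G
  init         1.451      1.013
  Δ            1.505     -1.004
  eq           2.956   0.009441
  solve Keq expr → x = -0.5018; check Q = 3.4500e-06
Then change container volume by factor 1.5 (V_new/V_old).
Step 2:
                   J          G
  init         1.971   0.006294
  Δ         0.001722  -0.001148
  eq           1.973   0.005146
  solve Keq expr → x = -5.7415e-04; check Q = 3.4500e-06
Then add 0.03145 M of G.
Step 3:
                   J          G
  init         1.973     0.0366
  Δ           0.0469   -0.03127
  eq            2.02   0.005331
  solve Keq expr → x = -0.01563; check Q = 3.4500e-06

x = -0.01563 M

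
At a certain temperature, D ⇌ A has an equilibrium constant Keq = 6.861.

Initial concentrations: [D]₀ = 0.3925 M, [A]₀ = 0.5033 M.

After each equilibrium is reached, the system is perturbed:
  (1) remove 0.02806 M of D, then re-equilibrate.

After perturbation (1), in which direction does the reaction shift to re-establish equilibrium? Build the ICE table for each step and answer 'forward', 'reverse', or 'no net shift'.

Direction: reverse

Q₀ = 1.282 vs Keq = 6.861 ⇒ Q<K, forward
Step 1:
                  D         A
  init       0.3925    0.5033
  Δ         -0.2785    0.2785
  eq          0.114    0.7818
  solve Keq expr → x = 0.2785; check Q = 6.861
Then remove 0.02806 M of D.
Step 2:
                  D         A
  init      0.08589    0.7818
  Δ         0.02449  -0.02449
  eq         0.1104    0.7574
  solve Keq expr → x = -0.02449; check Q = 6.861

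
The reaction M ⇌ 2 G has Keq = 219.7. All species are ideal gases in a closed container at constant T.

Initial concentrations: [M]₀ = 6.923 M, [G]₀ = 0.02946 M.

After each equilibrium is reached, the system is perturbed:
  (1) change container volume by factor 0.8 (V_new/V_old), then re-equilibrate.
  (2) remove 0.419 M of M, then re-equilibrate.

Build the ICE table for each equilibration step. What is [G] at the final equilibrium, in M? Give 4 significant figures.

[G]_eq = 14.57 M

Q₀ = 1.2536e-04 vs Keq = 219.7 ⇒ Q<K, forward
Step 1:
                    M           G
  I             6.923     0.02946
  C            -6.216       12.43
  E            0.7069       12.46
  solve Keq expr → x = 6.216; check Q = 219.7
Then change container volume by factor 0.8 (V_new/V_old).
Step 2:
                    M           G
  I            0.8836       15.58
  C            0.1725      -0.345
  E             1.056       15.23
  solve Keq expr → x = -0.1725; check Q = 219.7
Then remove 0.419 M of M.
Step 3:
                    M           G
  I            0.6371       15.23
  C            0.3296     -0.6592
  E            0.9667       14.57
  solve Keq expr → x = -0.3296; check Q = 219.7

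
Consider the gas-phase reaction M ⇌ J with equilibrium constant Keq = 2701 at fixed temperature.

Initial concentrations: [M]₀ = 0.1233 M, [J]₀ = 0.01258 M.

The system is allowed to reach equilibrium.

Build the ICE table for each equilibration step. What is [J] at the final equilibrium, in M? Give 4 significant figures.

Q₀ = 0.102 vs Keq = 2701 ⇒ Q<K, forward
Step 1:
                   M          J
  I           0.1233    0.01258
  C          -0.1232     0.1232
  E       5.0289e-05     0.1358
  solve Keq expr → x = 0.1232; check Q = 2701

[J]_eq = 0.1358 M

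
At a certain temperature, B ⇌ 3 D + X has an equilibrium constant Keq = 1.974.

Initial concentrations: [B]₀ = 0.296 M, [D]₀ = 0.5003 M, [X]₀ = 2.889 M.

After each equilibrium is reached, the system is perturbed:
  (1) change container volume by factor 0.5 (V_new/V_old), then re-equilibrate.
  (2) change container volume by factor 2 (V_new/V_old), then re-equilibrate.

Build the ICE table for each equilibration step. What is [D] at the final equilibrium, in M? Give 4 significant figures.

Q₀ = 1.222 vs Keq = 1.974 ⇒ Q<K, forward
Step 1:
                   B          D          X
  I            0.296     0.5003      2.889
  C         -0.02315    0.06945    0.02315
  E           0.2728     0.5698      2.912
  solve Keq expr → x = 0.02315; check Q = 1.974
Then change container volume by factor 0.5 (V_new/V_old).
Step 2:
                   B          D          X
  I           0.5457       1.14      5.824
  C           0.1699    -0.5097    -0.1699
  E           0.7156     0.6298      5.654
  solve Keq expr → x = -0.1699; check Q = 1.974
Then change container volume by factor 2 (V_new/V_old).
Step 3:
                   B          D          X
  I           0.3578     0.3149      2.827
  C         -0.08495     0.2548    0.08495
  E           0.2728     0.5698      2.912
  solve Keq expr → x = 0.08495; check Q = 1.974

[D]_eq = 0.5698 M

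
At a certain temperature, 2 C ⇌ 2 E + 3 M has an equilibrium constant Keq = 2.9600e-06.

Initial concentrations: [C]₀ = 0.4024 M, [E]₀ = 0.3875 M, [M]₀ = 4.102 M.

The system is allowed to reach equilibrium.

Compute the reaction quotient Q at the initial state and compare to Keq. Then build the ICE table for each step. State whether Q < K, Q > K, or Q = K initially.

Q₀ = 64.01 vs Keq = 2.9600e-06 ⇒ Q>K, reverse
Step 1:
                  C         E         M
  I          0.4024    0.3875     4.102
  C          0.3873   -0.3873   -0.5809
  E          0.7897 2.0563e-04     3.521
  solve Keq expr → x = -0.1936; check Q = 2.9600e-06

Q₀ = 64.01; Q > K (proceeds reverse)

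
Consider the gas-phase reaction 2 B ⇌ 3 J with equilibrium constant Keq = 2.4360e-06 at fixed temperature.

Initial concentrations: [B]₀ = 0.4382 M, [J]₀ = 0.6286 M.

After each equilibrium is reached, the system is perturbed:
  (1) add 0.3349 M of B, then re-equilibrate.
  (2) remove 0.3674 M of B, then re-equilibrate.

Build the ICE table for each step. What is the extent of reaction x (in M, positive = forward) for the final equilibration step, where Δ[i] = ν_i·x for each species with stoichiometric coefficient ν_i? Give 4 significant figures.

Q₀ = 1.294 vs Keq = 2.4360e-06 ⇒ Q>K, reverse
Step 1:
                    B           J
  I            0.4382      0.6286
  C             0.411     -0.6165
  E            0.8492     0.01207
  solve Keq expr → x = -0.2055; check Q = 2.4360e-06
Then add 0.3349 M of B.
Step 2:
                    B           J
  I             1.184     0.01207
  C         -0.001985    0.002977
  E             1.182     0.01504
  solve Keq expr → x = 9.9228e-04; check Q = 2.4360e-06
Then remove 0.3674 M of B.
Step 3:
                    B           J
  I            0.8147     0.01504
  C           0.00219   -0.003285
  E            0.8169     0.01176
  solve Keq expr → x = -0.001095; check Q = 2.4360e-06

x = -0.001095 M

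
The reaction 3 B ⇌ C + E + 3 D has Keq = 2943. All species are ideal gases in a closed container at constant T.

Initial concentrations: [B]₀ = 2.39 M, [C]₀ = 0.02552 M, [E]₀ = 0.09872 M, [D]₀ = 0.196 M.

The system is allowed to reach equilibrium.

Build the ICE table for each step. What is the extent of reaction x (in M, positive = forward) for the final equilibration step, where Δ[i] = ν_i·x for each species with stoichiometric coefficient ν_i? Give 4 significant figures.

Q₀ = 1.3895e-06 vs Keq = 2943 ⇒ Q<K, forward
Step 1:
                    B           C           E           D
  Initial        2.39     0.02552     0.09872       0.196
  Change       -2.242      0.7474      0.7474       2.242
  Equil        0.1477       0.773      0.8462       2.438
  solve Keq expr → x = 0.7474; check Q = 2943

x = 0.7474 M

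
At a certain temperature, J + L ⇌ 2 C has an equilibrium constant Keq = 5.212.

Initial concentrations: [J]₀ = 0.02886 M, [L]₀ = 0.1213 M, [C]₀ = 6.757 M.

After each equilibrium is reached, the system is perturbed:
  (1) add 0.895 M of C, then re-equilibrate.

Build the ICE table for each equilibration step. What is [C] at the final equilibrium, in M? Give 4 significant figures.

Q₀ = 1.3042e+04 vs Keq = 5.212 ⇒ Q>K, reverse
Step 1:
                   J          L          C
  init       0.02886     0.1213      6.757
  Δ            1.538      1.538     -3.076
  eq           1.567      1.659      3.681
  solve Keq expr → x = -1.538; check Q = 5.212
Then add 0.895 M of C.
Step 2:
                   J          L          C
  init         1.567      1.659      4.576
  Δ           0.2089     0.2089    -0.4179
  eq           1.776      1.868      4.158
  solve Keq expr → x = -0.2089; check Q = 5.212

[C]_eq = 4.158 M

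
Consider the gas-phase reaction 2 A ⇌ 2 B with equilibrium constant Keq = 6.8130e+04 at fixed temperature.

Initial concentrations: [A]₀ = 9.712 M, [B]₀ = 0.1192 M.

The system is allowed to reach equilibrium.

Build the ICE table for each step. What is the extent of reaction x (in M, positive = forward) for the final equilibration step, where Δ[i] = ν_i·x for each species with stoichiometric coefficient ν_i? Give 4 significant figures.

x = 4.837 M

Q₀ = 1.5064e-04 vs Keq = 6.8130e+04 ⇒ Q<K, forward
Step 1:
                  A         B
  Initial     9.712    0.1192
  Change     -9.674     9.674
  Equil     0.03752     9.794
  solve Keq expr → x = 4.837; check Q = 6.8130e+04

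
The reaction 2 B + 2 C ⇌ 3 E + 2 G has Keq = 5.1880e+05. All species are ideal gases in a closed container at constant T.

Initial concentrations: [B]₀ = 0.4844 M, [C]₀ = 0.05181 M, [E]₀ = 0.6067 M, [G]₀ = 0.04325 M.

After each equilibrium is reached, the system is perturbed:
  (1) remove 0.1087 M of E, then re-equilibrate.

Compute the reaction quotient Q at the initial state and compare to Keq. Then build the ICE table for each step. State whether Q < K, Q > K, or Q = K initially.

Q₀ = 0.6632 vs Keq = 5.1880e+05 ⇒ Q<K, forward
Step 1:
                    B           C           E           G
  Initial      0.4844     0.05181      0.6067     0.04325
  Change     -0.05164    -0.05164     0.07746     0.05164
  Equil        0.4328  1.7226e-04      0.6842     0.09489
  solve Keq expr → x = 0.02582; check Q = 5.1880e+05
Then remove 0.1087 M of E.
Step 2:
                    B           C           E           G
  Initial      0.4328  1.7226e-04      0.5755     0.09489
  Change  -3.9290e-05 -3.9290e-05  5.8935e-05  3.9290e-05
  Equil        0.4327  1.3297e-04      0.5755     0.09493
  solve Keq expr → x = 1.9645e-05; check Q = 5.1880e+05

Q₀ = 0.6632; Q < K (proceeds forward)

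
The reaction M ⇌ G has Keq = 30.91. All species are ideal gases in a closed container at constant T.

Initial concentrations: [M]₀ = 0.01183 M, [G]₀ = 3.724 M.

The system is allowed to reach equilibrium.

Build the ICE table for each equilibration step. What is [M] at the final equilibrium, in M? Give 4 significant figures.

Q₀ = 314.8 vs Keq = 30.91 ⇒ Q>K, reverse
Step 1:
                  M         G
  init      0.01183     3.724
  Δ          0.1052   -0.1052
  eq         0.1171     3.619
  solve Keq expr → x = -0.1052; check Q = 30.91

[M]_eq = 0.1171 M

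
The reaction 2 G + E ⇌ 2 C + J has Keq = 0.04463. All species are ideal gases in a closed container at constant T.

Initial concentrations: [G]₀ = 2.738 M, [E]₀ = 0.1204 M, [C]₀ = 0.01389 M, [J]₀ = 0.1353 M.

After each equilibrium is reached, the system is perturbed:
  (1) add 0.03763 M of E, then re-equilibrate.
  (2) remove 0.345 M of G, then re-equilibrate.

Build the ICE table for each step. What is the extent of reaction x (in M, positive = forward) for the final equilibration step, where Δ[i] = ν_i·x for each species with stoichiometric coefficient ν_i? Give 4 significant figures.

Q₀ = 2.8921e-05 vs Keq = 0.04463 ⇒ Q<K, forward
Step 1:
                    G           E           C           J
  init          2.738      0.1204     0.01389      0.1353
  Δ           -0.1816    -0.09079      0.1816     0.09079
  eq            2.556     0.02961      0.1955      0.2261
  solve Keq expr → x = 0.09079; check Q = 0.04463
Then add 0.03763 M of E.
Step 2:
                    G           E           C           J
  init          2.556     0.06724      0.1955      0.2261
  Δ          -0.03901    -0.01951     0.03901     0.01951
  eq            2.517     0.04774      0.2345      0.2456
  solve Keq expr → x = 0.01951; check Q = 0.04463
Then remove 0.345 M of G.
Step 3:
                    G           E           C           J
  init          2.172     0.04774      0.2345      0.2456
  Δ           0.01367    0.006837    -0.01367   -0.006837
  eq            2.186     0.05457      0.2208      0.2388
  solve Keq expr → x = -0.006837; check Q = 0.04463

x = -0.006837 M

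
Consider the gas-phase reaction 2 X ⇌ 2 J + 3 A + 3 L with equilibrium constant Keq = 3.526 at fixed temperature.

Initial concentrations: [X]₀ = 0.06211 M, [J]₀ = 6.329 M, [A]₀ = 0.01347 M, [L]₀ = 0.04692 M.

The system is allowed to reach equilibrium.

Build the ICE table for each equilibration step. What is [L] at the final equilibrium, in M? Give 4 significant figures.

Q₀ = 2.6213e-06 vs Keq = 3.526 ⇒ Q<K, forward
Step 1:
                  X         J         A         L
  Initial   0.06211     6.329   0.01347   0.04692
  Change   -0.05701   0.05701   0.08551   0.08551
  Equil    0.005104     6.386   0.09898    0.1324
  solve Keq expr → x = 0.0285; check Q = 3.526

[L]_eq = 0.1324 M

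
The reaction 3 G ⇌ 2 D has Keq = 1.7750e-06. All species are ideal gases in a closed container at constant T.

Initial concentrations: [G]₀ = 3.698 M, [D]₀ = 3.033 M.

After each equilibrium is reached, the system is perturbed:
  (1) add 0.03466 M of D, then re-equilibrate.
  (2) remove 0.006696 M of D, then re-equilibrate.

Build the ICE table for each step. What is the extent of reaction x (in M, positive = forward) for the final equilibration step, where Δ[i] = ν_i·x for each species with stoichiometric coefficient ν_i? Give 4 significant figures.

Q₀ = 0.1819 vs Keq = 1.7750e-06 ⇒ Q>K, reverse
Step 1:
                    G           D
  I             3.698       3.033
  C             4.503      -3.002
  E             8.201     0.03129
  solve Keq expr → x = -1.501; check Q = 1.7750e-06
Then add 0.03466 M of D.
Step 2:
                    G           D
  I             8.201     0.06595
  C           0.05155    -0.03436
  E             8.252     0.03158
  solve Keq expr → x = -0.01718; check Q = 1.7750e-06
Then remove 0.006696 M of D.
Step 3:
                    G           D
  I             8.252     0.02489
  C         -0.009958    0.006639
  E             8.242     0.03153
  solve Keq expr → x = 0.003319; check Q = 1.7750e-06

x = 0.003319 M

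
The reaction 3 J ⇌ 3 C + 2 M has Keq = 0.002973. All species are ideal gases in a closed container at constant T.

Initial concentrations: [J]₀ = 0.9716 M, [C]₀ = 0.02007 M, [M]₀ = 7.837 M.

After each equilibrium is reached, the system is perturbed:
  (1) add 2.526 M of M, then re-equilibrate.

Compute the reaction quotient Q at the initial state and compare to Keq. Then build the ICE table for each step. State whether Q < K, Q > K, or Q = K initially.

Q₀ = 5.4135e-04 vs Keq = 0.002973 ⇒ Q<K, forward
Step 1:
                  J         C         M
  init       0.9716   0.02007     7.837
  Δ        -0.01477   0.01477  0.009848
  eq         0.9568   0.03484     7.847
  solve Keq expr → x = 0.004924; check Q = 0.002973
Then add 2.526 M of M.
Step 2:
                  J         C         M
  init       0.9568   0.03484     10.37
  Δ        0.005735 -0.005735 -0.003823
  eq         0.9626   0.02911     10.37
  solve Keq expr → x = -0.001912; check Q = 0.002973

Q₀ = 5.4135e-04; Q < K (proceeds forward)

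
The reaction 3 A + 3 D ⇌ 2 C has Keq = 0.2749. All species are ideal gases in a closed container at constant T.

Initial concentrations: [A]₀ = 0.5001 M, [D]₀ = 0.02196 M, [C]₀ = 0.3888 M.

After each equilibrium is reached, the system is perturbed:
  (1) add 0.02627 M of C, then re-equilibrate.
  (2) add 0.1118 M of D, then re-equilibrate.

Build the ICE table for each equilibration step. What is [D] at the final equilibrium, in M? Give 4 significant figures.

Q₀ = 1.1413e+05 vs Keq = 0.2749 ⇒ Q>K, reverse
Step 1:
                   A          D          C
  init        0.5001    0.02196     0.3888
  Δ           0.3995     0.3995    -0.2664
  eq          0.8996     0.4215     0.1224
  solve Keq expr → x = -0.1332; check Q = 0.2749
Then add 0.02627 M of C.
Step 2:
                   A          D          C
  init        0.8996     0.4215     0.1487
  Δ          0.01979    0.01979   -0.01319
  eq          0.9194     0.4413     0.1355
  solve Keq expr → x = -0.006597; check Q = 0.2749
Then add 0.1118 M of D.
Step 3:
                   A          D          C
  init        0.9194     0.5531     0.1355
  Δ         -0.03769   -0.03769    0.02512
  eq          0.8818     0.5154     0.1606
  solve Keq expr → x = 0.01256; check Q = 0.2749

[D]_eq = 0.5154 M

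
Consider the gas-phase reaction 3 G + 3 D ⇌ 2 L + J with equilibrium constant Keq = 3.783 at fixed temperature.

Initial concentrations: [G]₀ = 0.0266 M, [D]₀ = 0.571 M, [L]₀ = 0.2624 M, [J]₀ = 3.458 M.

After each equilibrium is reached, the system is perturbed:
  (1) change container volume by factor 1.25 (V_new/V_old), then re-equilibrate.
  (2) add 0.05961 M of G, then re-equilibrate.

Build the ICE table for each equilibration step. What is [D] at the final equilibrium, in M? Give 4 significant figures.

Q₀ = 6.7952e+04 vs Keq = 3.783 ⇒ Q>K, reverse
Step 1:
                   G          D          L          J
  init        0.0266      0.571     0.2624      3.458
  Δ           0.2373     0.2373    -0.1582   -0.07909
  eq          0.2639     0.8083     0.1042      3.379
  solve Keq expr → x = -0.07909; check Q = 3.783
Then change container volume by factor 1.25 (V_new/V_old).
Step 2:
                   G          D          L          J
  init        0.2111     0.6466    0.08338      2.703
  Δ          0.01878    0.01878   -0.01252  -0.006261
  eq          0.2299     0.6654    0.07085      2.697
  solve Keq expr → x = -0.006261; check Q = 3.783
Then add 0.05961 M of G.
Step 3:
                   G          D          L          J
  init        0.2895     0.6654    0.07085      2.697
  Δ          -0.0212    -0.0212    0.01413   0.007067
  eq          0.2683     0.6442    0.08499      2.704
  solve Keq expr → x = 0.007067; check Q = 3.783

[D]_eq = 0.6442 M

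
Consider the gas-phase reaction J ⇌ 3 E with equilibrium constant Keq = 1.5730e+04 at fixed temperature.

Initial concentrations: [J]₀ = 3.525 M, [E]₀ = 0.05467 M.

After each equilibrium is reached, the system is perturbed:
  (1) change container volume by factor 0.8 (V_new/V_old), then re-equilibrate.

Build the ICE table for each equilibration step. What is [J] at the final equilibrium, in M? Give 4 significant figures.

[J]_eq = 0.1358 M

Q₀ = 4.6354e-05 vs Keq = 1.5730e+04 ⇒ Q<K, forward
Step 1:
                   J          E
  Initial      3.525    0.05467
  Change      -3.453      10.36
  Equil      0.07181      10.41
  solve Keq expr → x = 3.453; check Q = 1.5730e+04
Then change container volume by factor 0.8 (V_new/V_old).
Step 2:
                   J          E
  Initial    0.08976      13.02
  Change     0.04607    -0.1382
  Equil       0.1358      12.88
  solve Keq expr → x = -0.04607; check Q = 1.5730e+04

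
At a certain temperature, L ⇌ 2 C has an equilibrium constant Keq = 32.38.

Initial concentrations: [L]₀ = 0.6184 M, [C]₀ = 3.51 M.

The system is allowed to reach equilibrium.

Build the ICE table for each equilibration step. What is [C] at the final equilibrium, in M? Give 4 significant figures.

[C]_eq = 3.837 M

Q₀ = 19.92 vs Keq = 32.38 ⇒ Q<K, forward
Step 1:
                    L           C
  I            0.6184        3.51
  C           -0.1636      0.3273
  E            0.4548       3.837
  solve Keq expr → x = 0.1636; check Q = 32.38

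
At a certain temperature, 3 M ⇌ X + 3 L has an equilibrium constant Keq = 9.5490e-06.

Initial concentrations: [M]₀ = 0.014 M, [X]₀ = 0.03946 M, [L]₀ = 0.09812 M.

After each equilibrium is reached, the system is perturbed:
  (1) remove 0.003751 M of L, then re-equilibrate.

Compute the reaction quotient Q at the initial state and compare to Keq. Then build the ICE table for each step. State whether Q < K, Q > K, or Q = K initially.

Q₀ = 13.58 vs Keq = 9.5490e-06 ⇒ Q>K, reverse
Step 1:
                   M          X          L
  init         0.014    0.03946    0.09812
  Δ           0.0881   -0.02937    -0.0881
  eq          0.1021    0.01009    0.01002
  solve Keq expr → x = -0.02937; check Q = 9.5490e-06
Then remove 0.003751 M of L.
Step 2:
                   M          X          L
  init        0.1021    0.01009   0.006272
  Δ         -0.00313   0.001043    0.00313
  eq         0.09897    0.01114   0.009402
  solve Keq expr → x = 0.001043; check Q = 9.5490e-06

Q₀ = 13.58; Q > K (proceeds reverse)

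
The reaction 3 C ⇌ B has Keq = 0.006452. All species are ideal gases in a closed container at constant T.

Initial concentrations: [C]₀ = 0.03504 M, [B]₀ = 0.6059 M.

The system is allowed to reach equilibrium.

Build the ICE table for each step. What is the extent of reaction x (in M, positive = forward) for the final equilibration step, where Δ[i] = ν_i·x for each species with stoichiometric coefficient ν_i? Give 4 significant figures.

Q₀ = 1.4083e+04 vs Keq = 0.006452 ⇒ Q>K, reverse
Step 1:
                    C           B
  Initial     0.03504      0.6059
  Change        1.714     -0.5714
  Equil         1.749     0.03453
  solve Keq expr → x = -0.5714; check Q = 0.006452

x = -0.5714 M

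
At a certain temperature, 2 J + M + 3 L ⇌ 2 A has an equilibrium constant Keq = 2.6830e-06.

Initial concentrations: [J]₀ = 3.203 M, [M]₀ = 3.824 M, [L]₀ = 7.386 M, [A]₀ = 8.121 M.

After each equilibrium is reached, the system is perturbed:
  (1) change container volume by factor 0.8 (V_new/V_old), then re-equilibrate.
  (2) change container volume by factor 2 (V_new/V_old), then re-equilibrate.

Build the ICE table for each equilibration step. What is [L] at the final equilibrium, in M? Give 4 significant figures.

[L]_eq = 11.03 M

Q₀ = 0.004172 vs Keq = 2.6830e-06 ⇒ Q>K, reverse
Step 1:
                   J          M          L          A
  Initial      3.203      3.824      7.386      8.121
  Change       5.714      2.857      8.571     -5.714
  Equil        8.917      6.681      15.96      2.407
  solve Keq expr → x = -2.857; check Q = 2.6830e-06
Then change container volume by factor 0.8 (V_new/V_old).
Step 2:
                   J          M          L          A
  Initial      11.15      8.351      19.95      3.008
  Change     -0.8361     -0.418     -1.254     0.8361
  Equil        10.31      7.933      18.69      3.844
  solve Keq expr → x = 0.418; check Q = 2.6830e-06
Then change container volume by factor 2 (V_new/V_old).
Step 3:
                   J          M          L          A
  Initial      5.155      3.967      9.346      1.922
  Change       1.121     0.5606      1.682     -1.121
  Equil        6.276      4.527      11.03     0.8011
  solve Keq expr → x = -0.5606; check Q = 2.6830e-06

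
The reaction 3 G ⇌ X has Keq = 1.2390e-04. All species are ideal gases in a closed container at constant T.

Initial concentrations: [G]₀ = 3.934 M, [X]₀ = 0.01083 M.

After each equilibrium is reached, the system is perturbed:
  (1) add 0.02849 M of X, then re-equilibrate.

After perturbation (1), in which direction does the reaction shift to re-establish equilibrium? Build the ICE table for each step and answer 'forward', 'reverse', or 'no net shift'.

Q₀ = 1.7788e-04 vs Keq = 1.2390e-04 ⇒ Q>K, reverse
Step 1:
                  G         X
  I           3.934   0.01083
  C        0.009692 -0.003231
  E           3.944  0.007599
  solve Keq expr → x = -0.003231; check Q = 1.2390e-04
Then add 0.02849 M of X.
Step 2:
                  G         X
  I           3.944   0.03609
  C         0.08398  -0.02799
  E           4.028  0.008095
  solve Keq expr → x = -0.02799; check Q = 1.2390e-04

Direction: reverse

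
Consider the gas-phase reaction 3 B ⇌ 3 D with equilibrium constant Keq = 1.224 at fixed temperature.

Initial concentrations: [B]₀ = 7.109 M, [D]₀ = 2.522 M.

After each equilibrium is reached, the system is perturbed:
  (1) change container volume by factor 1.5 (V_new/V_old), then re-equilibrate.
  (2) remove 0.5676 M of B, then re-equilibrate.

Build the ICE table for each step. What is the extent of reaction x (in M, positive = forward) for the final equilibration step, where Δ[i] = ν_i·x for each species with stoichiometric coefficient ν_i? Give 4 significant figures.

Q₀ = 0.04465 vs Keq = 1.224 ⇒ Q<K, forward
Step 1:
                    B           D
  I             7.109       2.522
  C            -2.456       2.456
  E             4.653       4.978
  solve Keq expr → x = 0.8186; check Q = 1.224
Then change container volume by factor 1.5 (V_new/V_old).
Step 2:
                    B           D
  I             3.102       3.318
  C                 0           0
  E             3.102       3.318
  solve Keq expr → x = 0; check Q = 1.224
Then remove 0.5676 M of B.
Step 3:
                    B           D
  I             2.535       3.318
  C            0.2934     -0.2934
  E             2.828       3.025
  solve Keq expr → x = -0.09779; check Q = 1.224

x = -0.09779 M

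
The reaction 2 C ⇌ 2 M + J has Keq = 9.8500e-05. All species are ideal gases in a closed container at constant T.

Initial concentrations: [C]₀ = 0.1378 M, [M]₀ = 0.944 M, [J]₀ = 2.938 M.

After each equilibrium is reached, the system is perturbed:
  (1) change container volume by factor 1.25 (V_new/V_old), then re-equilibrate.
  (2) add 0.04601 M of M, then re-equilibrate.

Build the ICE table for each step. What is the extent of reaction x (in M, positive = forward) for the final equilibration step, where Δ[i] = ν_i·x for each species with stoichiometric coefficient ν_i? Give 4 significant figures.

Q₀ = 137.9 vs Keq = 9.8500e-05 ⇒ Q>K, reverse
Step 1:
                    C           M           J
  init         0.1378       0.944       2.938
  Δ            0.9372     -0.9372     -0.4686
  eq            1.075    0.006789       2.469
  solve Keq expr → x = -0.4686; check Q = 9.8500e-05
Then change container volume by factor 1.25 (V_new/V_old).
Step 2:
                    C           M           J
  init           0.86    0.005432       1.976
  Δ       -6.3613e-04  6.3613e-04  3.1806e-04
  eq           0.8594    0.006068       1.976
  solve Keq expr → x = 3.1806e-04; check Q = 9.8500e-05
Then add 0.04601 M of M.
Step 3:
                    C           M           J
  init         0.8594     0.05208       1.976
  Δ           0.04565    -0.04565    -0.02283
  eq            0.905    0.006427       1.953
  solve Keq expr → x = -0.02283; check Q = 9.8500e-05

x = -0.02283 M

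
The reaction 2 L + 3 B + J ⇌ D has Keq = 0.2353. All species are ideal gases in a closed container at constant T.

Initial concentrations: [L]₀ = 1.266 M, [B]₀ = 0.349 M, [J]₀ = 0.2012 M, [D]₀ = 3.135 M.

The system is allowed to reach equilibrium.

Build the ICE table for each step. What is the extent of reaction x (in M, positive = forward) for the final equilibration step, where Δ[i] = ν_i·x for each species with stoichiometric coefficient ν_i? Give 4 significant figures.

Q₀ = 228.7 vs Keq = 0.2353 ⇒ Q>K, reverse
Step 1:
                   L          B          J          D
  init         1.266      0.349     0.2012      3.135
  Δ           0.8411      1.262     0.4206    -0.4206
  eq           2.107      1.611     0.6218      2.714
  solve Keq expr → x = -0.4206; check Q = 0.2353

x = -0.4206 M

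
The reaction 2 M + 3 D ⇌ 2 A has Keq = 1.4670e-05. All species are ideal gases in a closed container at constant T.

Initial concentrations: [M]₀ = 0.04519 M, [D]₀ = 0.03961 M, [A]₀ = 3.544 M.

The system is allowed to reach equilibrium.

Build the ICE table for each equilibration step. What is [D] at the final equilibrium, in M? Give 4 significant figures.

Q₀ = 9.8967e+07 vs Keq = 1.4670e-05 ⇒ Q>K, reverse
Step 1:
                  M         D         A
  Initial   0.04519   0.03961     3.544
  Change      3.391     5.087    -3.391
  Equil       3.436     5.126    0.1528
  solve Keq expr → x = -1.696; check Q = 1.4670e-05

[D]_eq = 5.126 M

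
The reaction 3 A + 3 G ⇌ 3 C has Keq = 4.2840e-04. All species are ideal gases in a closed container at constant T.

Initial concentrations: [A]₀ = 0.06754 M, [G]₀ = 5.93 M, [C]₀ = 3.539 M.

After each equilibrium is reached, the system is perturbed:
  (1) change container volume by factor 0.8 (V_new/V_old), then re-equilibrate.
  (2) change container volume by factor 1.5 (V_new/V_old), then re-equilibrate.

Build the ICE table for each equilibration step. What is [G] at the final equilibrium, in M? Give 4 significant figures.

Q₀ = 689.9 vs Keq = 4.2840e-04 ⇒ Q>K, reverse
Step 1:
                   A          G          C
  Initial    0.06754       5.93      3.539
  Change       2.172      2.172     -2.172
  Equil        2.239      8.102      1.367
  solve Keq expr → x = -0.7238; check Q = 4.2840e-04
Then change container volume by factor 0.8 (V_new/V_old).
Step 2:
                   A          G          C
  Initial      2.799      10.13      1.709
  Change     -0.2183    -0.2183     0.2183
  Equil        2.581      9.909      1.928
  solve Keq expr → x = 0.07275; check Q = 4.2840e-04
Then change container volume by factor 1.5 (V_new/V_old).
Step 3:
                   A          G          C
  Initial       1.72      6.606      1.285
  Change        0.26       0.26      -0.26
  Equil         1.98      6.866      1.025
  solve Keq expr → x = -0.08668; check Q = 4.2840e-04

[G]_eq = 6.866 M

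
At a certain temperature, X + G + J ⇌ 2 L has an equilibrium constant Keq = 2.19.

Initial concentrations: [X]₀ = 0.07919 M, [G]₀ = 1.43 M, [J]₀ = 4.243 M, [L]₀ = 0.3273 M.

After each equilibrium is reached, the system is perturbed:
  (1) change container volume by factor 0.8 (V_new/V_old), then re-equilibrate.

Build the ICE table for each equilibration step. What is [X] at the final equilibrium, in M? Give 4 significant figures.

Q₀ = 0.223 vs Keq = 2.19 ⇒ Q<K, forward
Step 1:
                    X           G           J           L
  init        0.07919        1.43       4.243      0.3273
  Δ           -0.0628     -0.0628     -0.0628      0.1256
  eq          0.01639       1.367        4.18      0.4529
  solve Keq expr → x = 0.0628; check Q = 2.19
Then change container volume by factor 0.8 (V_new/V_old).
Step 2:
                    X           G           J           L
  init        0.02049       1.709       5.225      0.5661
  Δ         -0.003627   -0.003627   -0.003627    0.007254
  eq          0.01686       1.705       5.222      0.5734
  solve Keq expr → x = 0.003627; check Q = 2.19

[X]_eq = 0.01686 M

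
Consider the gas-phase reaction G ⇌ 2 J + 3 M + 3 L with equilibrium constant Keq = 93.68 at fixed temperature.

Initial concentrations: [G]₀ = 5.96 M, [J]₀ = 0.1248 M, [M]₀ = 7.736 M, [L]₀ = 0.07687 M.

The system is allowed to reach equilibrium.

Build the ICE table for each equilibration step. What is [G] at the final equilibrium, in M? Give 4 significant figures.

Q₀ = 5.4954e-04 vs Keq = 93.68 ⇒ Q<K, forward
Step 1:
                   G          J          M          L
  init          5.96     0.1248      7.736    0.07687
  Δ          -0.3341     0.6681      1.002      1.002
  eq           5.626     0.7929      8.738      1.079
  solve Keq expr → x = 0.3341; check Q = 93.68

[G]_eq = 5.626 M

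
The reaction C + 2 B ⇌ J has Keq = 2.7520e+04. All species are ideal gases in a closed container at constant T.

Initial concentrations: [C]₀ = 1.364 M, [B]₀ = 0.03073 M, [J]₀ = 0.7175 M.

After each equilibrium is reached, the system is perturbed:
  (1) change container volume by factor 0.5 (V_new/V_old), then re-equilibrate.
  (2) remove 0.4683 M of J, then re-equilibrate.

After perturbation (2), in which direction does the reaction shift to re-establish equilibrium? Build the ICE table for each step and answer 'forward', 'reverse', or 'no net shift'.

Direction: forward

Q₀ = 557 vs Keq = 2.7520e+04 ⇒ Q<K, forward
Step 1:
                    C           B           J
  I             1.364     0.03073      0.7175
  C          -0.01315     -0.0263     0.01315
  E             1.351    0.004433      0.7306
  solve Keq expr → x = 0.01315; check Q = 2.7520e+04
Then change container volume by factor 0.5 (V_new/V_old).
Step 2:
                    C           B           J
  I             2.702    0.008867       1.461
  C         -0.002214   -0.004428    0.002214
  E             2.699    0.004438       1.464
  solve Keq expr → x = 0.002214; check Q = 2.7520e+04
Then remove 0.4683 M of J.
Step 3:
                    C           B           J
  I             2.699    0.004438      0.9952
  C       -3.8870e-04 -7.7739e-04  3.8870e-04
  E             2.699    0.003661      0.9956
  solve Keq expr → x = 3.8870e-04; check Q = 2.7520e+04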